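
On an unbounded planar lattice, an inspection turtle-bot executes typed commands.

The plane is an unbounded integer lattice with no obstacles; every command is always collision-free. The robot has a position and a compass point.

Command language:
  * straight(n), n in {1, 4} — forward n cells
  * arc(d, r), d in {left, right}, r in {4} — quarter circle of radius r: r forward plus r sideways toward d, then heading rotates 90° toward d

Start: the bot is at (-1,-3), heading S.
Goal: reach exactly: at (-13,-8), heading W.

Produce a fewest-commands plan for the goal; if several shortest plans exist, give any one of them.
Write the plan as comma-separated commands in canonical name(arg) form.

straight(1), arc(right, 4), straight(4), straight(4)

start: at (-1,-3), heading S
t=1 straight(1) ⇒ at (-1,-4), heading S
t=2 arc(right, 4) ⇒ at (-5,-8), heading W
t=3 straight(4) ⇒ at (-9,-8), heading W
t=4 straight(4) ⇒ at (-13,-8), heading W
minimal: 4 command(s), checked below 4.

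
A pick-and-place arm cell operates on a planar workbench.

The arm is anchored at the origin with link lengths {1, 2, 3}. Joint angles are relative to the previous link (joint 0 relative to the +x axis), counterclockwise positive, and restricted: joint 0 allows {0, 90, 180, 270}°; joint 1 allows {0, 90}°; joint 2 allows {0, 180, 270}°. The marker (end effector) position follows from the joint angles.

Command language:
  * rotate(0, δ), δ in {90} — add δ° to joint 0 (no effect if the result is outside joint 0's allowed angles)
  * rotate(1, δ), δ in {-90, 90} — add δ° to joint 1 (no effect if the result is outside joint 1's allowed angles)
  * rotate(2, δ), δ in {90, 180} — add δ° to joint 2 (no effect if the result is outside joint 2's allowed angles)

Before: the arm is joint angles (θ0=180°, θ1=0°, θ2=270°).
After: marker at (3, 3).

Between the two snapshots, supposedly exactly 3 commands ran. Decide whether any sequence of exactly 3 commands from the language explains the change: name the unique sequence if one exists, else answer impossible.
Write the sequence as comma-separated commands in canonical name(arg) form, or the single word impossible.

rotate(0, 90), rotate(0, 90), rotate(0, 90)

t0: joint angles (θ0=180°, θ1=0°, θ2=270°)
step 1 (rotate(0, 90)): joint angles (θ0=270°, θ1=0°, θ2=270°)
step 2 (rotate(0, 90)): joint angles (θ0=0°, θ1=0°, θ2=270°)
step 3 (rotate(0, 90)): joint angles (θ0=90°, θ1=0°, θ2=270°)
uniquely the one of 125 3-step routes that fits.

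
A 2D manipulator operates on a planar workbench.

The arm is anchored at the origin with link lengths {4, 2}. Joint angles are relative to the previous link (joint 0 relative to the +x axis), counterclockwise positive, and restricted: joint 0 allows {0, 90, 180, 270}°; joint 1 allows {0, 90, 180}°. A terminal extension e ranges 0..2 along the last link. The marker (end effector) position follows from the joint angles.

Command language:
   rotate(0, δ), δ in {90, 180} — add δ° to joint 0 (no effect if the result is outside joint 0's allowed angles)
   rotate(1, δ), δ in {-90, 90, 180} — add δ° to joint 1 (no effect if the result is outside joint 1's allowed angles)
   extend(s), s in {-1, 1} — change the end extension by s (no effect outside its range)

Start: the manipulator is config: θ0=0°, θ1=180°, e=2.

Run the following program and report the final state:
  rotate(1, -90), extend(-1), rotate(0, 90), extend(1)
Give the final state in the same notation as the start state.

from: config: θ0=0°, θ1=180°, e=2
step 1 (rotate(1, -90)): config: θ0=0°, θ1=90°, e=2
step 2 (extend(-1)): config: θ0=0°, θ1=90°, e=1
step 3 (rotate(0, 90)): config: θ0=90°, θ1=90°, e=1
step 4 (extend(1)): config: θ0=90°, θ1=90°, e=2

config: θ0=90°, θ1=90°, e=2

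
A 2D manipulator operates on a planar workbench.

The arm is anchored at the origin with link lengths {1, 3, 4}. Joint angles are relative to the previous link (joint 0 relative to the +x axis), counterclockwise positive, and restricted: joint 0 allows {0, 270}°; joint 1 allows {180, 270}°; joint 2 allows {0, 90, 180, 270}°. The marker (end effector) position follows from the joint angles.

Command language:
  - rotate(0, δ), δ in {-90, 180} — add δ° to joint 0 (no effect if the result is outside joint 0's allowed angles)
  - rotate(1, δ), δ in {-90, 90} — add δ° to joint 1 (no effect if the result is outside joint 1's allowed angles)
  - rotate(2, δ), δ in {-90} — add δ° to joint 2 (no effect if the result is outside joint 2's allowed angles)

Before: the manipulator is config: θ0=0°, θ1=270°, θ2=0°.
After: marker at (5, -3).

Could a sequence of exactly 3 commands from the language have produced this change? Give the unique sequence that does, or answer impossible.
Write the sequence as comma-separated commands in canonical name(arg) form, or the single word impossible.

start: config: θ0=0°, θ1=270°, θ2=0°
step 1 (rotate(2, -90)): config: θ0=0°, θ1=270°, θ2=270°
step 2 (rotate(2, -90)): config: θ0=0°, θ1=270°, θ2=180°
step 3 (rotate(2, -90)): config: θ0=0°, θ1=270°, θ2=90°
no other 3-command option fits: unique.

rotate(2, -90), rotate(2, -90), rotate(2, -90)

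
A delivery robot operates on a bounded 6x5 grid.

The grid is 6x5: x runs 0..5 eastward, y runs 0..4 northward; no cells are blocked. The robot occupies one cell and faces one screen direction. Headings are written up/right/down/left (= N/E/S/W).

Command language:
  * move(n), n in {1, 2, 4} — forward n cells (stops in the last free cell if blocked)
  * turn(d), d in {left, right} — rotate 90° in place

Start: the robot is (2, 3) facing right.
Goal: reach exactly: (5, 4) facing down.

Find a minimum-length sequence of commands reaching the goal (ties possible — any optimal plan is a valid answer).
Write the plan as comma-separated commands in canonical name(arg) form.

begin: (2, 3) facing right
t=1 move(4) ⇒ (5, 3) facing right
t=2 turn(left) ⇒ (5, 3) facing up
t=3 move(2) ⇒ (5, 4) facing up
t=4 turn(right) ⇒ (5, 4) facing right
t=5 turn(right) ⇒ (5, 4) facing down
minimal: 5 command(s), checked below 5.

move(4), turn(left), move(2), turn(right), turn(right)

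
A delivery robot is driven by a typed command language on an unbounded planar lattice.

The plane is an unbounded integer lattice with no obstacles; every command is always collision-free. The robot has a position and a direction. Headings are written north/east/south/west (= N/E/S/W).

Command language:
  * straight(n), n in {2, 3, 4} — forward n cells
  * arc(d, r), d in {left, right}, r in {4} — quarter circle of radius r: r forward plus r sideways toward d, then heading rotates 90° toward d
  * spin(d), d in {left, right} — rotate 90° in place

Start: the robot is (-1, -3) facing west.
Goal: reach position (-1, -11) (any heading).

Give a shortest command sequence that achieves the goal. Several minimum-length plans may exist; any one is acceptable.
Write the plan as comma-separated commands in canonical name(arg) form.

begin: (-1, -3) facing west
t=1 arc(left, 4) ⇒ (-5, -7) facing south
t=2 arc(left, 4) ⇒ (-1, -11) facing east
minimal: 2 command(s), checked below 2.

arc(left, 4), arc(left, 4)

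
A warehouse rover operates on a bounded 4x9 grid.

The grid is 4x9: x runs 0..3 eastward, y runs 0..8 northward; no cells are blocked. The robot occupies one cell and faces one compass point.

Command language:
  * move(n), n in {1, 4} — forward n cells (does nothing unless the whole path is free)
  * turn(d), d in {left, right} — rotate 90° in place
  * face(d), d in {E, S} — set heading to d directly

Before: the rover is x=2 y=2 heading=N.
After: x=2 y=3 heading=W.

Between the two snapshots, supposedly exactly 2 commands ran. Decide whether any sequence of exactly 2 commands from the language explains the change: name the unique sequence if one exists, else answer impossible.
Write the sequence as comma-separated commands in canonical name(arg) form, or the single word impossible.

move(1), turn(left)

key: order matters: swapping move(1) and turn(left) lands elsewhere
initial: x=2 y=2 heading=N
1. move(1) → x=2 y=3 heading=N
2. turn(left) → x=2 y=3 heading=W
no rival 2-sequence matches.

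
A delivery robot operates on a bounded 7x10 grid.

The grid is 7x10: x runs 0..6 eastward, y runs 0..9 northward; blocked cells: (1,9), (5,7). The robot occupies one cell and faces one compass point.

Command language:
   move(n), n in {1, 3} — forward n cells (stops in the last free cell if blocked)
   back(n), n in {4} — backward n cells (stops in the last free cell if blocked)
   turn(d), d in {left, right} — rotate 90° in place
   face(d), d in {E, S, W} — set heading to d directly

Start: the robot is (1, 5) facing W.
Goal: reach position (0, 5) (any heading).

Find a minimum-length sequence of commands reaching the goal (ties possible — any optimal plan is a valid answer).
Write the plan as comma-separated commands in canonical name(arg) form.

move(3)

start: (1, 5) facing W
1. move(3) → (0, 5) facing W
minimal: 1 command(s), checked below 1.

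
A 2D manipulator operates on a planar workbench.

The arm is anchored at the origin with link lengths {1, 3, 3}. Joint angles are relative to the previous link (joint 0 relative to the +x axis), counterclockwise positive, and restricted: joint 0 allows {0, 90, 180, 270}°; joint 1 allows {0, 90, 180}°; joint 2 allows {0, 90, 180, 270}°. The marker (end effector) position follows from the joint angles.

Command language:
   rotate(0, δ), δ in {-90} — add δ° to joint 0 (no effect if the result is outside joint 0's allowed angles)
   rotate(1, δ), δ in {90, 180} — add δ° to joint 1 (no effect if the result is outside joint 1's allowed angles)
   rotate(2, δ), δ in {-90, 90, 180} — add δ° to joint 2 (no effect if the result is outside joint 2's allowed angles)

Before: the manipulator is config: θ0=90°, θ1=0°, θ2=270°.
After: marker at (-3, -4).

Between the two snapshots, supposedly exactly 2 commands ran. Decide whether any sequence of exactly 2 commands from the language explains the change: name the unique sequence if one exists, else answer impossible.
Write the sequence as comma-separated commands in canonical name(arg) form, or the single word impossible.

rotate(0, -90), rotate(0, -90)

from: config: θ0=90°, θ1=0°, θ2=270°
1. rotate(0, -90) → config: θ0=0°, θ1=0°, θ2=270°
2. rotate(0, -90) → config: θ0=270°, θ1=0°, θ2=270°
no other 2-command option fits: unique.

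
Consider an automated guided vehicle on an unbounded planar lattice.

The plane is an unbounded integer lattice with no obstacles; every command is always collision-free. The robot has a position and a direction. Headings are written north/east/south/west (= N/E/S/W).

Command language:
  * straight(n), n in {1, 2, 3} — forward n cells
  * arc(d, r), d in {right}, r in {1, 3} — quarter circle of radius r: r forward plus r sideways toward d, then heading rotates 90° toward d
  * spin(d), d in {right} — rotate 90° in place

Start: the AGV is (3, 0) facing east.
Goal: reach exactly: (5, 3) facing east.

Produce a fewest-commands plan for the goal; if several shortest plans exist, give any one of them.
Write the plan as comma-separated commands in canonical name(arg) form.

t0: (3, 0) facing east
step 1 (arc(right, 1)): (4, -1) facing south
step 2 (arc(right, 1)): (3, -2) facing west
step 3 (arc(right, 1)): (2, -1) facing north
step 4 (straight(1)): (2, 0) facing north
step 5 (arc(right, 3)): (5, 3) facing east
shorter routes all fall short; 5 is best.

arc(right, 1), arc(right, 1), arc(right, 1), straight(1), arc(right, 3)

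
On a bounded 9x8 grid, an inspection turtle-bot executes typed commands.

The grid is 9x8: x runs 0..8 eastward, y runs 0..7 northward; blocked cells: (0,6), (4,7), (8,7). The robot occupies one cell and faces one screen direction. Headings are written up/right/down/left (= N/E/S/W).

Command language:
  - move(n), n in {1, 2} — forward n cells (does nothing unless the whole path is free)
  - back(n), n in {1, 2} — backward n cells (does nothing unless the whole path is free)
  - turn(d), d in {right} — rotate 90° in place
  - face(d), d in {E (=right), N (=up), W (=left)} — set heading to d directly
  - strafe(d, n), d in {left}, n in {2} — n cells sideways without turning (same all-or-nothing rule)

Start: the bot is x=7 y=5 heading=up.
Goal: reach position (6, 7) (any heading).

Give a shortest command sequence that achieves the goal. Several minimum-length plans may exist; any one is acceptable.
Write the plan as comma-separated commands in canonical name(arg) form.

initial: x=7 y=5 heading=up
[1] after move(2): x=7 y=7 heading=up
[2] after face(W): x=7 y=7 heading=left
[3] after move(1): x=6 y=7 heading=left
no 2-step plan works, so 3 is optimal.

move(2), face(W), move(1)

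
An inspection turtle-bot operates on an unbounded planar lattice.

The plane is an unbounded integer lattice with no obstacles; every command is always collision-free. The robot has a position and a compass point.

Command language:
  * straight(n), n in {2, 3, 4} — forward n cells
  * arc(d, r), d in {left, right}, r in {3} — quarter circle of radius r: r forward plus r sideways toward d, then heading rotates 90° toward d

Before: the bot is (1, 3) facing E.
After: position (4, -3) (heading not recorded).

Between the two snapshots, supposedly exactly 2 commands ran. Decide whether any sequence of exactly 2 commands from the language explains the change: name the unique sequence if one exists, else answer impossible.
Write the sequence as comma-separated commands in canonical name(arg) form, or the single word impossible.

key: order matters: swapping arc(right, 3) and straight(3) lands elsewhere
begin: (1, 3) facing E
1. arc(right, 3) → (4, 0) facing S
2. straight(3) → (4, -3) facing S
no other 2-command option fits: unique.

arc(right, 3), straight(3)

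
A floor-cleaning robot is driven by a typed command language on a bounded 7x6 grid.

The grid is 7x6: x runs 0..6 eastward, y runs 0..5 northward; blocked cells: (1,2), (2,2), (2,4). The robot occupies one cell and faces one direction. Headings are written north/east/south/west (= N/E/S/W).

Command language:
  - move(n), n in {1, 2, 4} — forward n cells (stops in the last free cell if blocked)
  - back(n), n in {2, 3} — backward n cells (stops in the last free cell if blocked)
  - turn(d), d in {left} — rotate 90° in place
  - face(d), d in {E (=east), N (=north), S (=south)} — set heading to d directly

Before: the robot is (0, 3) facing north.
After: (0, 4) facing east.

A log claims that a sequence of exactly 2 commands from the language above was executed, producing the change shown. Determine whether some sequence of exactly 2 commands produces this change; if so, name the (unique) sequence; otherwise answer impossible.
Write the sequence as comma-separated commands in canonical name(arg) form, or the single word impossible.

move(1), face(E)

key: running face(E) before move(1) would end elsewhere — order is forced
begin: (0, 3) facing north
[1] after move(1): (0, 4) facing north
[2] after face(E): (0, 4) facing east
no rival 2-sequence matches.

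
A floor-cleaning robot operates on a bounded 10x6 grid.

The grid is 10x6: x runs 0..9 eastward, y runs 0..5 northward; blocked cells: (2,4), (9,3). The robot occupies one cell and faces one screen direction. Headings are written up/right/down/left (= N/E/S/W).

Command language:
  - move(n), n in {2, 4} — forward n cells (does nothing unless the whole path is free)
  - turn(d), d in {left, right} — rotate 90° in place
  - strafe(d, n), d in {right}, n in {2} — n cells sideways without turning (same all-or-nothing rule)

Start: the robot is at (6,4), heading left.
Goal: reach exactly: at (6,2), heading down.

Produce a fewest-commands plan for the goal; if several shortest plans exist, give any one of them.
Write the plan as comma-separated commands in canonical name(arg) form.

from: at (6,4), heading left
step 1 (turn(left)): at (6,4), heading down
step 2 (move(2)): at (6,2), heading down
no 1-step plan works, so 2 is optimal.

turn(left), move(2)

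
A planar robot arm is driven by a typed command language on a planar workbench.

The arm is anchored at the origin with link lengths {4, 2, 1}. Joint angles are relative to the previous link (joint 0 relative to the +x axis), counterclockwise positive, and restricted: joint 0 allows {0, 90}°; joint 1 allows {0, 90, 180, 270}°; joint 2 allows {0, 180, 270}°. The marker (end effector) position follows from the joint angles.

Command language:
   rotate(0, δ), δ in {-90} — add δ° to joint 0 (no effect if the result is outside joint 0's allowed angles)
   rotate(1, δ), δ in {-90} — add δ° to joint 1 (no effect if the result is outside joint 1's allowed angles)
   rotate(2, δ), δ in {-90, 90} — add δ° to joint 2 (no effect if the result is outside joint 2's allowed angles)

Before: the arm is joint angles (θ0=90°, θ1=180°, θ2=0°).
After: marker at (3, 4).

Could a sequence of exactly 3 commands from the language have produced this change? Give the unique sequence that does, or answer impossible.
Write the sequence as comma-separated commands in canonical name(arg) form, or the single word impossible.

rotate(1, -90), rotate(1, -90), rotate(1, -90)

start: joint angles (θ0=90°, θ1=180°, θ2=0°)
[1] after rotate(1, -90): joint angles (θ0=90°, θ1=90°, θ2=0°)
[2] after rotate(1, -90): joint angles (θ0=90°, θ1=0°, θ2=0°)
[3] after rotate(1, -90): joint angles (θ0=90°, θ1=270°, θ2=0°)
no rival 3-sequence matches.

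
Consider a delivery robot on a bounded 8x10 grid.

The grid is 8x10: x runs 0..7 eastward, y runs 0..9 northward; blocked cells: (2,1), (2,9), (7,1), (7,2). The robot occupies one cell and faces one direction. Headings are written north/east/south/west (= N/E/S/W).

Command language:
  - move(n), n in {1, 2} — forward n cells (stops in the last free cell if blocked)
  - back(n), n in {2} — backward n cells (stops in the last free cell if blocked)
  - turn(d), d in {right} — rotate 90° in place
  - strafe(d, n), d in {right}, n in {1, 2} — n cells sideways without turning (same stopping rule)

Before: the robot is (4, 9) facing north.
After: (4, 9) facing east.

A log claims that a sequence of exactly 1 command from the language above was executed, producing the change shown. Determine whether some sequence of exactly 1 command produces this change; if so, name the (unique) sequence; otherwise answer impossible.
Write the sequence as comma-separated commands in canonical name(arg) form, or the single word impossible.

turn(right)

key: (4,9) unchanged — the single command moves nothing
t0: (4, 9) facing north
[1] after turn(right): (4, 9) facing east
no other 1-command option fits: unique.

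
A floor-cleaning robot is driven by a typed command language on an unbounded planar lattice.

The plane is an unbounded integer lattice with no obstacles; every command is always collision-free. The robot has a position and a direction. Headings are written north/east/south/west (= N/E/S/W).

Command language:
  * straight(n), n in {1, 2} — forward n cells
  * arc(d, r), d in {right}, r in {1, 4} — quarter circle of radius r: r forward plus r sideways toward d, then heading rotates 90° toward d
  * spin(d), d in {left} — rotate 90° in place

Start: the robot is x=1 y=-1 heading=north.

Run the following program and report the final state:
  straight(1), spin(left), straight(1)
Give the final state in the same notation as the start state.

from: x=1 y=-1 heading=north
step 1 (straight(1)): x=1 y=0 heading=north
step 2 (spin(left)): x=1 y=0 heading=west
step 3 (straight(1)): x=0 y=0 heading=west

x=0 y=0 heading=west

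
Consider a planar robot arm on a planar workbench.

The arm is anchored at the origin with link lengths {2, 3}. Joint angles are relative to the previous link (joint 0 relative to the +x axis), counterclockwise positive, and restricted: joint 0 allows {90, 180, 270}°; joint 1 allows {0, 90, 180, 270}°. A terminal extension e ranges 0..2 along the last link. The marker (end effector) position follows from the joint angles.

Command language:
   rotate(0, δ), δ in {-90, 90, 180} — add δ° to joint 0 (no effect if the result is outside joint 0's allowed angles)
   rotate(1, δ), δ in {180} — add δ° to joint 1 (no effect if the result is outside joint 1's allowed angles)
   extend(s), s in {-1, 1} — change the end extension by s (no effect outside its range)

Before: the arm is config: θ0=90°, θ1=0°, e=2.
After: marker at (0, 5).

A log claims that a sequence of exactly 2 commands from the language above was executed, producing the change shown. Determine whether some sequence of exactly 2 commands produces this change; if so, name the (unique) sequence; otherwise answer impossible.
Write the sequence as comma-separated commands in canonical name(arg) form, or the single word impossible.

extend(-1), extend(-1)

initial: config: θ0=90°, θ1=0°, e=2
t=1 extend(-1) ⇒ config: θ0=90°, θ1=0°, e=1
t=2 extend(-1) ⇒ config: θ0=90°, θ1=0°, e=0
uniquely the one of 36 2-step routes that fits.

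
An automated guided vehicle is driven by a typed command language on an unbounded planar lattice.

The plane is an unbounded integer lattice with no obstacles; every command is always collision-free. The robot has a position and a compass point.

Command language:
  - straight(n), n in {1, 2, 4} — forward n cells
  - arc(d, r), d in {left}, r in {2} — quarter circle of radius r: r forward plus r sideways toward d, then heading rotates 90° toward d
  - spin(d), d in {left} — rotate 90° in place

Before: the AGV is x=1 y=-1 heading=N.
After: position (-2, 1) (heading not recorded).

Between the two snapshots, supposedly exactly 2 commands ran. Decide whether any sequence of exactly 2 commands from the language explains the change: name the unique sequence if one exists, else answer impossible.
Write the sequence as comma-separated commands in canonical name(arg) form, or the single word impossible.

key: order matters: swapping arc(left, 2) and straight(1) lands elsewhere
begin: x=1 y=-1 heading=N
t=1 arc(left, 2) ⇒ x=-1 y=1 heading=W
t=2 straight(1) ⇒ x=-2 y=1 heading=W
no rival 2-sequence matches.

arc(left, 2), straight(1)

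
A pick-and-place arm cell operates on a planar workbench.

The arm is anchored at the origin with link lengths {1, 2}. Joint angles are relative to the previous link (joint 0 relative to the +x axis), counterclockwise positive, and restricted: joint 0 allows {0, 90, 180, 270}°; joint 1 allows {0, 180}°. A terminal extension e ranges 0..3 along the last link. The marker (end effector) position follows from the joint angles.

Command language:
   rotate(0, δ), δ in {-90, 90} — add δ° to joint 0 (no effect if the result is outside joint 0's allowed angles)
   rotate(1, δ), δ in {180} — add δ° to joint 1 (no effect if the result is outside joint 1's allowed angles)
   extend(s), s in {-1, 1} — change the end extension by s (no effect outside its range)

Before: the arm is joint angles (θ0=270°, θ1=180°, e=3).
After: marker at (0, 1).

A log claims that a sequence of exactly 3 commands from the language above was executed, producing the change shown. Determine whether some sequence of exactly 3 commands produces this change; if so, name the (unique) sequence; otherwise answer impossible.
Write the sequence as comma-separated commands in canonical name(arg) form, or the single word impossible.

t0: joint angles (θ0=270°, θ1=180°, e=3)
t=1 extend(-1) ⇒ joint angles (θ0=270°, θ1=180°, e=2)
t=2 extend(-1) ⇒ joint angles (θ0=270°, θ1=180°, e=1)
t=3 extend(-1) ⇒ joint angles (θ0=270°, θ1=180°, e=0)
uniquely the one of 125 3-step routes that fits.

extend(-1), extend(-1), extend(-1)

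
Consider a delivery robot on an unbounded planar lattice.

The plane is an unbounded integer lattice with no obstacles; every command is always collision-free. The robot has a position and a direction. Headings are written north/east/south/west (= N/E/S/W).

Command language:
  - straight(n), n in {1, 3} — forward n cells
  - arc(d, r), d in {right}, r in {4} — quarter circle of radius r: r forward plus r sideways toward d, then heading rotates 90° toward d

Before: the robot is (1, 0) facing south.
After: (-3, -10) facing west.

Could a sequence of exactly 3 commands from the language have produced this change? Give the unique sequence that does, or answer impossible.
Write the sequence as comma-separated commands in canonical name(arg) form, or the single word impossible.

straight(3), straight(3), arc(right, 4)

key: position moved to (-3,-10) AND the heading swung to W — translation plus rotation needed
from: (1, 0) facing south
1. straight(3) → (1, -3) facing south
2. straight(3) → (1, -6) facing south
3. arc(right, 4) → (-3, -10) facing west
no other 3-command option fits: unique.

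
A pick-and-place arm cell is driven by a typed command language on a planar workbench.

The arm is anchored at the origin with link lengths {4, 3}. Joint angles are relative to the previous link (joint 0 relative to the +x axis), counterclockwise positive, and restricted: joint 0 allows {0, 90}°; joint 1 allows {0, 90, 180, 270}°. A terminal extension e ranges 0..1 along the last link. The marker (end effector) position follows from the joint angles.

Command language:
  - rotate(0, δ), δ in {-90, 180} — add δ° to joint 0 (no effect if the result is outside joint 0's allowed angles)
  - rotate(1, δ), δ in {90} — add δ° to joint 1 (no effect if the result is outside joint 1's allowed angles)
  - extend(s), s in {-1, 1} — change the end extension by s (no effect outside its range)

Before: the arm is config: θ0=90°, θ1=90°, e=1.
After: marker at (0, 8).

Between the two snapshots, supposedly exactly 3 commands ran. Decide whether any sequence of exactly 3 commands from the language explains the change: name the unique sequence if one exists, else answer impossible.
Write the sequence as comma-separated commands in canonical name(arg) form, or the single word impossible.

begin: config: θ0=90°, θ1=90°, e=1
step 1 (rotate(1, 90)): config: θ0=90°, θ1=180°, e=1
step 2 (rotate(1, 90)): config: θ0=90°, θ1=270°, e=1
step 3 (rotate(1, 90)): config: θ0=90°, θ1=0°, e=1
all 125 alternatives checked — unique.

rotate(1, 90), rotate(1, 90), rotate(1, 90)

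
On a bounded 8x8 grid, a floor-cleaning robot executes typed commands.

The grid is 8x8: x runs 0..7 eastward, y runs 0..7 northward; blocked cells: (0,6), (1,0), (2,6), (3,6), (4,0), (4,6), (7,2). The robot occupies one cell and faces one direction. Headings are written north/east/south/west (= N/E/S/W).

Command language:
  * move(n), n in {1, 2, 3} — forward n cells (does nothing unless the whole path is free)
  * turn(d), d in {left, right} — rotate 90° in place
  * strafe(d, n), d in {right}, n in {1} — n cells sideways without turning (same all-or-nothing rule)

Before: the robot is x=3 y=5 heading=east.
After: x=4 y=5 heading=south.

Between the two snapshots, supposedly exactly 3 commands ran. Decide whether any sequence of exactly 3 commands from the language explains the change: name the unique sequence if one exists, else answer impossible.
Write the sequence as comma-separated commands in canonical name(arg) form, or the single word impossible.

move(2), turn(right), strafe(right, 1)

key: cell and facing (now S) both changed — the 3 commands mix motion and turning
begin: x=3 y=5 heading=east
step 1 (move(2)): x=5 y=5 heading=east
step 2 (turn(right)): x=5 y=5 heading=south
step 3 (strafe(right, 1)): x=4 y=5 heading=south
uniquely the one of 216 3-step routes that fits.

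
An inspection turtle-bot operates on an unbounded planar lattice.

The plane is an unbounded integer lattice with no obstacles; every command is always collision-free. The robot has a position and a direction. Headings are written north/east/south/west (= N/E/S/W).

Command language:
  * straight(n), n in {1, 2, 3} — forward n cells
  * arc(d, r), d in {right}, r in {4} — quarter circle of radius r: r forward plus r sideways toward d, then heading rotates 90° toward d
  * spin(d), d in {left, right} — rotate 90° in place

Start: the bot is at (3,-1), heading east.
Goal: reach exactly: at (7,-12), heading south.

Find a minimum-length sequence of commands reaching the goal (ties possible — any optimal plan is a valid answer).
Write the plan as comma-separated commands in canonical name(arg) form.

begin: at (3,-1), heading east
t=1 arc(right, 4) ⇒ at (7,-5), heading south
t=2 straight(1) ⇒ at (7,-6), heading south
t=3 straight(3) ⇒ at (7,-9), heading south
t=4 straight(3) ⇒ at (7,-12), heading south
no 3-step plan works, so 4 is optimal.

arc(right, 4), straight(1), straight(3), straight(3)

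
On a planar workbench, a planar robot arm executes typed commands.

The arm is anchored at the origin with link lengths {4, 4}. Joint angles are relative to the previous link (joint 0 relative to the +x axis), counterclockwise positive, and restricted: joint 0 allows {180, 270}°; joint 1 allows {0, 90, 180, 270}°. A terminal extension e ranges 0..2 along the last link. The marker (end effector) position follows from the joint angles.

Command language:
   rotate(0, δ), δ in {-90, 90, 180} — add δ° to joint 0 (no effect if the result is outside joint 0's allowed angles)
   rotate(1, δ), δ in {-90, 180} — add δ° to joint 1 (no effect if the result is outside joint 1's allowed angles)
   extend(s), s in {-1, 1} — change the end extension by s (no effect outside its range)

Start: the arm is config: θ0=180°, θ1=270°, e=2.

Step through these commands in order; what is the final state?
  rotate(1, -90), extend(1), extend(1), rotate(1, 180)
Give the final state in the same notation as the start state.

config: θ0=180°, θ1=0°, e=2

begin: config: θ0=180°, θ1=270°, e=2
1. rotate(1, -90) → config: θ0=180°, θ1=180°, e=2
2. extend(1) → config: θ0=180°, θ1=180°, e=2
3. extend(1) → config: θ0=180°, θ1=180°, e=2
4. rotate(1, 180) → config: θ0=180°, θ1=0°, e=2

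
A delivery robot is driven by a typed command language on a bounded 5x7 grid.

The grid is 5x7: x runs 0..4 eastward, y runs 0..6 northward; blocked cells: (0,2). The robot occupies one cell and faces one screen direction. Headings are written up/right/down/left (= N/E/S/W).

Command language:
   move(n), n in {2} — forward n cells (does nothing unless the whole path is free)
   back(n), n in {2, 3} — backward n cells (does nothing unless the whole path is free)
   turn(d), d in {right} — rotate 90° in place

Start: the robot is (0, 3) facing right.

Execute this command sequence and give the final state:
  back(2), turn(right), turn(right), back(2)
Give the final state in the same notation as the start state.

t0: (0, 3) facing right
t=1 back(2) ⇒ (0, 3) facing right
t=2 turn(right) ⇒ (0, 3) facing down
t=3 turn(right) ⇒ (0, 3) facing left
t=4 back(2) ⇒ (2, 3) facing left

(2, 3) facing left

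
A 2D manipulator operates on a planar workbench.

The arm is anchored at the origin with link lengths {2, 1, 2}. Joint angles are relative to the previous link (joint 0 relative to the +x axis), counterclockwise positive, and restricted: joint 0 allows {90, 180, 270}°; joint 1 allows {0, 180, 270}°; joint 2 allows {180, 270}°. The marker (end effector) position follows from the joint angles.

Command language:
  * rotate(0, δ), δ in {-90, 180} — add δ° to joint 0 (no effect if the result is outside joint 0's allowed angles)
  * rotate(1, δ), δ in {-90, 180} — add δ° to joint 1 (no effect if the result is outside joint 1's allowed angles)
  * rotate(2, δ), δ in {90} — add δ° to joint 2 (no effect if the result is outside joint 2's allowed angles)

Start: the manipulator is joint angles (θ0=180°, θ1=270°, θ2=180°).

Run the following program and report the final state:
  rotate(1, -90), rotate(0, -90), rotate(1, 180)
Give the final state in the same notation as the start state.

joint angles (θ0=90°, θ1=0°, θ2=180°)

t0: joint angles (θ0=180°, θ1=270°, θ2=180°)
step 1 (rotate(1, -90)): joint angles (θ0=180°, θ1=180°, θ2=180°)
step 2 (rotate(0, -90)): joint angles (θ0=90°, θ1=180°, θ2=180°)
step 3 (rotate(1, 180)): joint angles (θ0=90°, θ1=0°, θ2=180°)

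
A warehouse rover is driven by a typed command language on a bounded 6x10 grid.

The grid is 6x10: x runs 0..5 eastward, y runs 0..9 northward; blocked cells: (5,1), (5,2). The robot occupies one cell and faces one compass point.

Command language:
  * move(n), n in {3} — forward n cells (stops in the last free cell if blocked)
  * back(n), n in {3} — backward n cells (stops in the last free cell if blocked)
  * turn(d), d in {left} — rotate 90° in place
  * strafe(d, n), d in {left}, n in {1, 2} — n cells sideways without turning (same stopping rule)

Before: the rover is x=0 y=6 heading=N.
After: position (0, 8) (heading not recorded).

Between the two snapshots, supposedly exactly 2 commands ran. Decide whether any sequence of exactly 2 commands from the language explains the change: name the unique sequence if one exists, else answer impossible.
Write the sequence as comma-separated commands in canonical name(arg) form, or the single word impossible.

impossible

every 2-command combo misses the target.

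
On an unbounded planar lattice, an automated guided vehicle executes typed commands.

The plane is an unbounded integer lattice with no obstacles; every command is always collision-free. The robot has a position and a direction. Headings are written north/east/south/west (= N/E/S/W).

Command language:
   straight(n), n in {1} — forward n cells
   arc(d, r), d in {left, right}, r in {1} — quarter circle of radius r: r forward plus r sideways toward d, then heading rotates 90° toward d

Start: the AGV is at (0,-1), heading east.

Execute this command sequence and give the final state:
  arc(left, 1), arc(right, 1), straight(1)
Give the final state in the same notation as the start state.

at (3,1), heading east

t0: at (0,-1), heading east
[1] after arc(left, 1): at (1,0), heading north
[2] after arc(right, 1): at (2,1), heading east
[3] after straight(1): at (3,1), heading east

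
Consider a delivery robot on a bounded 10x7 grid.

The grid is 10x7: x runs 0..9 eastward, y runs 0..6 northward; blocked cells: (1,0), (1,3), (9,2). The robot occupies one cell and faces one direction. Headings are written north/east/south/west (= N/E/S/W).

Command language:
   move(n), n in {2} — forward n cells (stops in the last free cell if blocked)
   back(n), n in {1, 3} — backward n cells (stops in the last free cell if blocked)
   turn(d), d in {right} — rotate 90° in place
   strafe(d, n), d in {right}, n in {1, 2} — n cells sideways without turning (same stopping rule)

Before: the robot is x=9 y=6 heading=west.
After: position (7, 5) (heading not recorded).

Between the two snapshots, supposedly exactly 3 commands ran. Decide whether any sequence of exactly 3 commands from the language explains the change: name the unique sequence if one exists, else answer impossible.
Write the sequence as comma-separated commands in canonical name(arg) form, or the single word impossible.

move(2), turn(right), back(1)

key: running back(1) before move(2) would end elsewhere — order is forced
t0: x=9 y=6 heading=west
step 1 (move(2)): x=7 y=6 heading=west
step 2 (turn(right)): x=7 y=6 heading=north
step 3 (back(1)): x=7 y=5 heading=north
all 216 alternatives checked — unique.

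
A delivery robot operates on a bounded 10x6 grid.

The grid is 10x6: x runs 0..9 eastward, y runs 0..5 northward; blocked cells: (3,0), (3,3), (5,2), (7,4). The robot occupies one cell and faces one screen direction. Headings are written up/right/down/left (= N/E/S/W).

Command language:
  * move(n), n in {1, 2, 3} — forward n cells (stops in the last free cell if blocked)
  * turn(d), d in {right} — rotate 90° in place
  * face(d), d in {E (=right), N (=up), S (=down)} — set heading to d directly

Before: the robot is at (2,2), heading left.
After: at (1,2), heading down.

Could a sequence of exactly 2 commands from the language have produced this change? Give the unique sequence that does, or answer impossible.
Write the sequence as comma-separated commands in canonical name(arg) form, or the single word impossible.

move(1), face(S)

key: position moved to (1,2) AND the heading swung to S — translation plus rotation needed
initial: at (2,2), heading left
[1] after move(1): at (1,2), heading left
[2] after face(S): at (1,2), heading down
no other 2-command option fits: unique.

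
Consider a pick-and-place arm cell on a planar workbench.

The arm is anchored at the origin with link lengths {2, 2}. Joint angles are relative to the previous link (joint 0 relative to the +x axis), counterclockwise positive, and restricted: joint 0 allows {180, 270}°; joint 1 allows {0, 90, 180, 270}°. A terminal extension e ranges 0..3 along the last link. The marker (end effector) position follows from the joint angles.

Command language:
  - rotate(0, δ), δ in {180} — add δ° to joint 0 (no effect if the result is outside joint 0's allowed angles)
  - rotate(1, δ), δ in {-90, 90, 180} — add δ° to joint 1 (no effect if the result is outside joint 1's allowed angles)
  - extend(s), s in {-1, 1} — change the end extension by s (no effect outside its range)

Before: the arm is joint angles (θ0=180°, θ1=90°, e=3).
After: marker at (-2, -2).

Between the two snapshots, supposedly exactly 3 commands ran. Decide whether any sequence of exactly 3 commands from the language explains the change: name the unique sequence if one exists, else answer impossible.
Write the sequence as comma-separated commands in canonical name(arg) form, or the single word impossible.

extend(-1), extend(-1), extend(-1)

t0: joint angles (θ0=180°, θ1=90°, e=3)
[1] after extend(-1): joint angles (θ0=180°, θ1=90°, e=2)
[2] after extend(-1): joint angles (θ0=180°, θ1=90°, e=1)
[3] after extend(-1): joint angles (θ0=180°, θ1=90°, e=0)
no other 3-command option fits: unique.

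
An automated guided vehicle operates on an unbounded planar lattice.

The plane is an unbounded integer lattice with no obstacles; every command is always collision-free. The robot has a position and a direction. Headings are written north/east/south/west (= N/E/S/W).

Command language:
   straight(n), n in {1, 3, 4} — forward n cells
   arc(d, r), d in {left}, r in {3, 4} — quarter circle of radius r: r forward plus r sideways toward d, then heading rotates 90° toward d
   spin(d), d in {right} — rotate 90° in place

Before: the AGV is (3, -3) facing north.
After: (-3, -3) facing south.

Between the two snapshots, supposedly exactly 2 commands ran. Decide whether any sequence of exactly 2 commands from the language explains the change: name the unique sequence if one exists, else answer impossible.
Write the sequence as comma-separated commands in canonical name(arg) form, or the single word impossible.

key: position moved to (-3,-3) AND the heading swung to S — translation plus rotation needed
from: (3, -3) facing north
[1] after arc(left, 3): (0, 0) facing west
[2] after arc(left, 3): (-3, -3) facing south
all 36 alternatives checked — unique.

arc(left, 3), arc(left, 3)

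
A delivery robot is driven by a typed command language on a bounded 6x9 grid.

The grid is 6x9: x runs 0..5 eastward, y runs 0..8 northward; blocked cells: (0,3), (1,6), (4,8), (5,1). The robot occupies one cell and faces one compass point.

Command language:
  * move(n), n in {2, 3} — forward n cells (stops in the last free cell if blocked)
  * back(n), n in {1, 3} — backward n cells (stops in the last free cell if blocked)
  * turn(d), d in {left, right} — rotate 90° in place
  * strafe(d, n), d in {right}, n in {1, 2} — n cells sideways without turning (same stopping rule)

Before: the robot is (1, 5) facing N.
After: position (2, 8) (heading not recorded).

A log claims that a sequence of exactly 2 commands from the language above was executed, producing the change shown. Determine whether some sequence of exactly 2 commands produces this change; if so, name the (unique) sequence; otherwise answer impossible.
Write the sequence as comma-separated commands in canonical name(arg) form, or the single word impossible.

strafe(right, 1), move(3)

key: order matters: swapping strafe(right, 1) and move(3) lands elsewhere
start: (1, 5) facing N
1. strafe(right, 1) → (2, 5) facing N
2. move(3) → (2, 8) facing N
uniquely the one of 64 2-step routes that fits.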